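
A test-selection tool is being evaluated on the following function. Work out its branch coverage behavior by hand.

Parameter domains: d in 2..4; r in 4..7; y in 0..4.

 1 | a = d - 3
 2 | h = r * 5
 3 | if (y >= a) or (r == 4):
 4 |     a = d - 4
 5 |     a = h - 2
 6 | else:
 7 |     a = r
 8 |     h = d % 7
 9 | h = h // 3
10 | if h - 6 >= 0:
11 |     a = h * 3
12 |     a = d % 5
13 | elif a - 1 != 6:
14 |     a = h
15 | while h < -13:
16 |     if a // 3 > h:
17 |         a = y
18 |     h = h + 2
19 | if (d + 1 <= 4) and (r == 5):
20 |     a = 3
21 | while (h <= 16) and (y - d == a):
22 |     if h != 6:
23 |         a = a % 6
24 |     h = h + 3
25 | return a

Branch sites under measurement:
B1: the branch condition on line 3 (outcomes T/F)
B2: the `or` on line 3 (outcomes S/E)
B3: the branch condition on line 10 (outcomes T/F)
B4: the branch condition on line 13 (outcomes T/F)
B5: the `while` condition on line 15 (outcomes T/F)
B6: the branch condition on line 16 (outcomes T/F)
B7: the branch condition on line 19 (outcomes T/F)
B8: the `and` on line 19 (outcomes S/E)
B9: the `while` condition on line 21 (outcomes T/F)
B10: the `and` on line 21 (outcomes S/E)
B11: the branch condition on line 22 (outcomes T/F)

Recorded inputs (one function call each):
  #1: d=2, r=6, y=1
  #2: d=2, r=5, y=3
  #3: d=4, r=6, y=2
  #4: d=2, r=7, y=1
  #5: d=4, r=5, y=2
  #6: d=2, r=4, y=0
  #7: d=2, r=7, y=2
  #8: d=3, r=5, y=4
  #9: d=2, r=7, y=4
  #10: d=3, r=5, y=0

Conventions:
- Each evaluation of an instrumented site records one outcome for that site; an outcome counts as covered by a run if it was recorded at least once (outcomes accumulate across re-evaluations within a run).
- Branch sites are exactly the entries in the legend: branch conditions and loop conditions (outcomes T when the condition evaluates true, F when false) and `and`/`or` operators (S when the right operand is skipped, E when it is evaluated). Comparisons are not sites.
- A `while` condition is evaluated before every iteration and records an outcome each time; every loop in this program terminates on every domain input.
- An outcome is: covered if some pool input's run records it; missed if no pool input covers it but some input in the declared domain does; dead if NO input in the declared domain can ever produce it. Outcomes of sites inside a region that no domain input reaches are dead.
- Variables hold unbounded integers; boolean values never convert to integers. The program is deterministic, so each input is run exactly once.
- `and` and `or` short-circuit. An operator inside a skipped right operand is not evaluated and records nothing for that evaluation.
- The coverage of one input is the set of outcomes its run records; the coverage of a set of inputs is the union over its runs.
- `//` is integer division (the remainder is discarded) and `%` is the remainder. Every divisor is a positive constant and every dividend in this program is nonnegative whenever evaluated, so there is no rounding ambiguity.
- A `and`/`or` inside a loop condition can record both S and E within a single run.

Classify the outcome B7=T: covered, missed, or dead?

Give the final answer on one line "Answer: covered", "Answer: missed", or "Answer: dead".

B7=T is recorded by pool input(s) 2, 8, 10 -> covered

Answer: covered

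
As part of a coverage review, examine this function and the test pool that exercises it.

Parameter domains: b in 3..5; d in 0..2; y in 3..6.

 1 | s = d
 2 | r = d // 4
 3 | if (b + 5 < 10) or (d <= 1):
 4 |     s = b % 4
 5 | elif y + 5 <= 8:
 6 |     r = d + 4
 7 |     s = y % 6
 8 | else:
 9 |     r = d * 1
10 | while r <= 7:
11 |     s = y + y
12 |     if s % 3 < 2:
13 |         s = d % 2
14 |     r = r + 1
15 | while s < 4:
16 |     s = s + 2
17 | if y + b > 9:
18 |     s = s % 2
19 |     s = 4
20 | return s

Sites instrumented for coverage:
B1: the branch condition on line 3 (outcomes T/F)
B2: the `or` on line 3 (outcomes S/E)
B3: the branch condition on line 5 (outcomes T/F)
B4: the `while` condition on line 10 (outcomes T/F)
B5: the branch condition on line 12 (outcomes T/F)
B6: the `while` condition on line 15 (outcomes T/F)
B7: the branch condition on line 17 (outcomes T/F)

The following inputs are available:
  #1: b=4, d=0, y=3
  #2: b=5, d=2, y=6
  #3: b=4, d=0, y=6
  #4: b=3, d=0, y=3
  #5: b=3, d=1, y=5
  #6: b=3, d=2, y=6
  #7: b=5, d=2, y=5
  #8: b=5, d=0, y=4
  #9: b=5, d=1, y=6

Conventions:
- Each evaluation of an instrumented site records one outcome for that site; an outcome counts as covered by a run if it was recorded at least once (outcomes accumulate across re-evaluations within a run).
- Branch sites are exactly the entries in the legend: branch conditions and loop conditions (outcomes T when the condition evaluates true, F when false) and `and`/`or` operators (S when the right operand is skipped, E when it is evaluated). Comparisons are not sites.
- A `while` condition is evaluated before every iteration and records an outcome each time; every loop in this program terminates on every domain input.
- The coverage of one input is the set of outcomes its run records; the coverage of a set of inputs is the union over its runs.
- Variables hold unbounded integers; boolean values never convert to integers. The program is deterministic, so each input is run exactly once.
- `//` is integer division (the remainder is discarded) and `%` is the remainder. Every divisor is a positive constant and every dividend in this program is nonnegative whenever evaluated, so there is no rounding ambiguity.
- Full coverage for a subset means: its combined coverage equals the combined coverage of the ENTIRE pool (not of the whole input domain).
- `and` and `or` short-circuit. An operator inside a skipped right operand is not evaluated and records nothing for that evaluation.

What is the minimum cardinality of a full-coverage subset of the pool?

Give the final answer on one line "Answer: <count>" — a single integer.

#1 (b=4, d=0, y=3) -> covered: B1=T, B2=S, B4=T, B4=F, B5=T, B6=T, B6=F, B7=F
#2 (b=5, d=2, y=6) -> covered: B1=F, B2=E, B3=F, B4=T, B4=F, B5=T, B6=T, B6=F, B7=T
#3 (b=4, d=0, y=6) -> covered: B1=T, B2=S, B4=T, B4=F, B5=T, B6=T, B6=F, B7=T
#4 (b=3, d=0, y=3) -> covered: B1=T, B2=S, B4=T, B4=F, B5=T, B6=T, B6=F, B7=F
#5 (b=3, d=1, y=5) -> covered: B1=T, B2=S, B4=T, B4=F, B5=T, B6=T, B6=F, B7=F
#6 (b=3, d=2, y=6) -> covered: B1=T, B2=S, B4=T, B4=F, B5=T, B6=T, B6=F, B7=F
#7 (b=5, d=2, y=5) -> covered: B1=F, B2=E, B3=F, B4=T, B4=F, B5=T, B6=T, B6=F, B7=T
#8 (b=5, d=0, y=4) -> covered: B1=T, B2=E, B4=T, B4=F, B5=F, B6=F, B7=F
#9 (b=5, d=1, y=6) -> covered: B1=T, B2=E, B4=T, B4=F, B5=T, B6=T, B6=F, B7=T
union over all inputs: B1=T, B1=F, B2=S, B2=E, B3=F, B4=T, B4=F, B5=T, B5=F, B6=T, B6=F, B7=T, B7=F (13 outcomes)
checked all size-1 subsets: none covers 13 outcomes (max 9/13)
checked all size-2 subsets: none covers 13 outcomes (max 12/13)
inputs {1, 2, 8} (size 3) cover everything; no size-3 subset with a lexicographically smaller index list covers all 13

Answer: 3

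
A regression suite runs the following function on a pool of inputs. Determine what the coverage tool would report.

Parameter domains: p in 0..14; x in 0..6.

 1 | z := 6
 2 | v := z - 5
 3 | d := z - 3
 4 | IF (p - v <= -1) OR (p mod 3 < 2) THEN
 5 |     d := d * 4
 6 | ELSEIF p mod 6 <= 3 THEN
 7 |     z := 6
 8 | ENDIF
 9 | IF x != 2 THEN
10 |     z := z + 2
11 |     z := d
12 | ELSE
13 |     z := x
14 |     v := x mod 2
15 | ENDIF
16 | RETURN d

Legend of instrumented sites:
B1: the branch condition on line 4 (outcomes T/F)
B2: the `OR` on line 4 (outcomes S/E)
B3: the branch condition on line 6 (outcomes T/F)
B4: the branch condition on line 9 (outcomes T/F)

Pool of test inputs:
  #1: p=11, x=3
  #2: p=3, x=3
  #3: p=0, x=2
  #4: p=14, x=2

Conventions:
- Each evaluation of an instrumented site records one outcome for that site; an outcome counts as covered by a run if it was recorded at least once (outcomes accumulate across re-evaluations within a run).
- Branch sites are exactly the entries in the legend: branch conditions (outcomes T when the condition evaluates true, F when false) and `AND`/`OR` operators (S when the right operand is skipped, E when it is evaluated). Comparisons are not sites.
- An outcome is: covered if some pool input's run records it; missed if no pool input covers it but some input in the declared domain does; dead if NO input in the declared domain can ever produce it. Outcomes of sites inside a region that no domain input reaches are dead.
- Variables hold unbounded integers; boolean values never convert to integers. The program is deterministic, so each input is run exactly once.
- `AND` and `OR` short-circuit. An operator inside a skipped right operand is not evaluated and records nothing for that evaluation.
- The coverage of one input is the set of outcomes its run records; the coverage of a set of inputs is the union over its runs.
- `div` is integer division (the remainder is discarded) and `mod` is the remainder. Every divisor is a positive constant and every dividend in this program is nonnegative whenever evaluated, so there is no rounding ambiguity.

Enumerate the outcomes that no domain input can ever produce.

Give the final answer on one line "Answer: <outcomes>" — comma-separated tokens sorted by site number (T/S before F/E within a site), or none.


exhaustive pass over the 105-input domain:
  reachable outcomes have witnesses, e.g. B1=T (e.g. p=0, x=0), B1=F (e.g. p=2, x=0), B2=S (e.g. p=0, x=0), B2=E (e.g. p=1, x=0)
Answer: none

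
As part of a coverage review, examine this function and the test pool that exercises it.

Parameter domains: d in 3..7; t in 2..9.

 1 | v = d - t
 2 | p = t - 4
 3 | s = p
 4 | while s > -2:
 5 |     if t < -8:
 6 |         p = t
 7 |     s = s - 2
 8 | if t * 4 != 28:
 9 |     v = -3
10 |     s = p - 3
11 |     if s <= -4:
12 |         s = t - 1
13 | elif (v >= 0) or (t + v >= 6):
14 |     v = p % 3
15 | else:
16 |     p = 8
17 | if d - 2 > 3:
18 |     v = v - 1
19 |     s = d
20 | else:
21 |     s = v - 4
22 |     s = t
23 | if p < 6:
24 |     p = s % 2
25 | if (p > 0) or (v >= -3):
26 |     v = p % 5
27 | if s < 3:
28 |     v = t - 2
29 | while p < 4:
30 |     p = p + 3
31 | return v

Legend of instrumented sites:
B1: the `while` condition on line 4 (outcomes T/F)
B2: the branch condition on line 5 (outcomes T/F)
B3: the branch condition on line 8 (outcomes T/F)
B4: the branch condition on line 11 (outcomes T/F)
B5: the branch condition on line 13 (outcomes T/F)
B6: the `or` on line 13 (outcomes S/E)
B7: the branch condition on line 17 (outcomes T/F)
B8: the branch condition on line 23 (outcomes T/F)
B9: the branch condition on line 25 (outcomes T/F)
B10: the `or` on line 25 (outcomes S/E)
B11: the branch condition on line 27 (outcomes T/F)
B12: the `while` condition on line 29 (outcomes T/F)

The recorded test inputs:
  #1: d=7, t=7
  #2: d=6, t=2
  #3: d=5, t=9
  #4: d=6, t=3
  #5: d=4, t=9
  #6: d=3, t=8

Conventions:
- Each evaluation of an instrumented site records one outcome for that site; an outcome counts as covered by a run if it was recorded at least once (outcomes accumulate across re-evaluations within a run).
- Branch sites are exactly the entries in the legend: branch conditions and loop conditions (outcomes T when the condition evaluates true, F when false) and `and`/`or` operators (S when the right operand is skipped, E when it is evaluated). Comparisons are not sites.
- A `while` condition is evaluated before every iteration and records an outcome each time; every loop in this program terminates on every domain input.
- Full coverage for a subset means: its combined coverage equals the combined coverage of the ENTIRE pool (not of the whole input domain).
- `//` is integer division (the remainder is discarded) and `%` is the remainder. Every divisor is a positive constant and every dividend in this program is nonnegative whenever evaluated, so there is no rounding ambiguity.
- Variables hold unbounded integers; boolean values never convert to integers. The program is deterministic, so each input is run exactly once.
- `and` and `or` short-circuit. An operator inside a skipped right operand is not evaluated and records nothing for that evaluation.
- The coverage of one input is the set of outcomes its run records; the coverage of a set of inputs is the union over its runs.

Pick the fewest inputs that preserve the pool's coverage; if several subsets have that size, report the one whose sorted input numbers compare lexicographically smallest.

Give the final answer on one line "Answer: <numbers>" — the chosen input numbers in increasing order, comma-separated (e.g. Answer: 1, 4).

input #1, d=7, t=7: outcomes B1=T, B1=F, B2=F, B3=F, B5=T, B6=S, B7=T, B8=T, B9=T, B10=S, B11=F, B12=T, B12=F
input #2, d=6, t=2: outcomes B1=F, B3=T, B4=T, B7=T, B8=T, B9=F, B10=E, B11=F, B12=T, B12=F
input #3, d=5, t=9: outcomes B1=T, B1=F, B2=F, B3=T, B4=F, B7=F, B8=T, B9=T, B10=S, B11=F, B12=T, B12=F
input #4, d=6, t=3: outcomes B1=T, B1=F, B2=F, B3=T, B4=T, B7=T, B8=T, B9=F, B10=E, B11=F, B12=T, B12=F
input #5, d=4, t=9: outcomes B1=T, B1=F, B2=F, B3=T, B4=F, B7=F, B8=T, B9=T, B10=S, B11=F, B12=T, B12=F
input #6, d=3, t=8: outcomes B1=T, B1=F, B2=F, B3=T, B4=F, B7=F, B8=T, B9=T, B10=E, B11=F, B12=T, B12=F
together the pool reaches 19 outcomes: B1=T, B1=F, B2=F, B3=T, B3=F, B4=T, B4=F, B5=T, B6=S, B7=T, B7=F, B8=T, B9=T, B9=F, B10=S, B10=E, B11=F, B12=T, B12=F
size 1 is not enough: best union over all size-1 subsets is 13/19
size 2 is not enough: best union over all size-2 subsets is 17/19
inputs {1, 2, 3} (size 3) cover everything; no size-3 subset with a lexicographically smaller index list covers all 19

Answer: 1, 2, 3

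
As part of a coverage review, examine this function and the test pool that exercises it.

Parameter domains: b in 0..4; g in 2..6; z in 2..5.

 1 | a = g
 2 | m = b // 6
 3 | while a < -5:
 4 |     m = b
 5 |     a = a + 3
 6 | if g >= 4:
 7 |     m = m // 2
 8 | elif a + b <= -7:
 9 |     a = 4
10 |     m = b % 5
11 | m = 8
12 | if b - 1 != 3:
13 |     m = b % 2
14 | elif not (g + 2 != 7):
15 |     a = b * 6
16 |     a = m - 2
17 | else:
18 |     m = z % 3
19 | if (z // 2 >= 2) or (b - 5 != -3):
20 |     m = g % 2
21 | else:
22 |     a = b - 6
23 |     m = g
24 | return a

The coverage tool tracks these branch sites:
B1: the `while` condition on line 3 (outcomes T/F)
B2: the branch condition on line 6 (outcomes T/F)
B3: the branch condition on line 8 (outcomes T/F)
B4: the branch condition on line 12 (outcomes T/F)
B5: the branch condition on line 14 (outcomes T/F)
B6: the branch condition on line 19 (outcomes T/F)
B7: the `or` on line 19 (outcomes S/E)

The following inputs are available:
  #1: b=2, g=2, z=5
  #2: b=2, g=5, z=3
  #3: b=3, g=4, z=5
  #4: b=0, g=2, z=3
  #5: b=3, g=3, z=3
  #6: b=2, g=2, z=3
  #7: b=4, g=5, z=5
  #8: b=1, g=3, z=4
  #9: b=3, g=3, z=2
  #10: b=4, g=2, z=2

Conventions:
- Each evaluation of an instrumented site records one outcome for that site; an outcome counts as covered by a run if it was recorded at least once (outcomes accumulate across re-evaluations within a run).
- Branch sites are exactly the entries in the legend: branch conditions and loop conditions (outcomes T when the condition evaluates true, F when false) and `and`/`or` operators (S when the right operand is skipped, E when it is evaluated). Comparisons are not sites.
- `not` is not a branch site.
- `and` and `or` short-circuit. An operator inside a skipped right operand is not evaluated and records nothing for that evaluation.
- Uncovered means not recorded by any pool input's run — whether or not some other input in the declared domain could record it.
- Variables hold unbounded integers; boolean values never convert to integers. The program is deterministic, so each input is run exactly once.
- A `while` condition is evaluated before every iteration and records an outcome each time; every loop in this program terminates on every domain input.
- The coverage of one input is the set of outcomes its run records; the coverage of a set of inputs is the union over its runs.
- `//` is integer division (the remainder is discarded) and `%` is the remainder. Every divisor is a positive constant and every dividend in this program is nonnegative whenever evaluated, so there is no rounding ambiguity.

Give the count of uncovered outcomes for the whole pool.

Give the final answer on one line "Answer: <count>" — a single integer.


test 1 (b=2, g=2, z=5) fires B1->F, B2->F, B3->F, B4->T, B7->S, B6->T; hits B1=F, B2=F, B3=F, B4=T, B6=T, B7=S
test 2 (b=2, g=5, z=3) fires B1->F, B2->T, B4->T, B7->E, B6->F; hits B1=F, B2=T, B4=T, B6=F, B7=E
test 3 (b=3, g=4, z=5) fires B1->F, B2->T, B4->T, B7->S, B6->T; hits B1=F, B2=T, B4=T, B6=T, B7=S
test 4 (b=0, g=2, z=3) fires B1->F, B2->F, B3->F, B4->T, B7->E, B6->T; hits B1=F, B2=F, B3=F, B4=T, B6=T, B7=E
test 5 (b=3, g=3, z=3) fires B1->F, B2->F, B3->F, B4->T, B7->E, B6->T; hits B1=F, B2=F, B3=F, B4=T, B6=T, B7=E
test 6 (b=2, g=2, z=3) fires B1->F, B2->F, B3->F, B4->T, B7->E, B6->F; hits B1=F, B2=F, B3=F, B4=T, B6=F, B7=E
test 7 (b=4, g=5, z=5) fires B1->F, B2->T, B4->F, B5->T, B7->S, B6->T; hits B1=F, B2=T, B4=F, B5=T, B6=T, B7=S
test 8 (b=1, g=3, z=4) fires B1->F, B2->F, B3->F, B4->T, B7->S, B6->T; hits B1=F, B2=F, B3=F, B4=T, B6=T, B7=S
test 9 (b=3, g=3, z=2) fires B1->F, B2->F, B3->F, B4->T, B7->E, B6->T; hits B1=F, B2=F, B3=F, B4=T, B6=T, B7=E
test 10 (b=4, g=2, z=2) fires B1->F, B2->F, B3->F, B4->F, B5->F, B7->E, B6->T; hits B1=F, B2=F, B3=F, B4=F, B5=F, B6=T, B7=E
union over the pool: B1=F, B2=T, B2=F, B3=F, B4=T, B4=F, B5=T, B5=F, B6=T, B6=F, B7=S, B7=E
uncovered (2 of 14): B1=T, B3=T
Answer: 2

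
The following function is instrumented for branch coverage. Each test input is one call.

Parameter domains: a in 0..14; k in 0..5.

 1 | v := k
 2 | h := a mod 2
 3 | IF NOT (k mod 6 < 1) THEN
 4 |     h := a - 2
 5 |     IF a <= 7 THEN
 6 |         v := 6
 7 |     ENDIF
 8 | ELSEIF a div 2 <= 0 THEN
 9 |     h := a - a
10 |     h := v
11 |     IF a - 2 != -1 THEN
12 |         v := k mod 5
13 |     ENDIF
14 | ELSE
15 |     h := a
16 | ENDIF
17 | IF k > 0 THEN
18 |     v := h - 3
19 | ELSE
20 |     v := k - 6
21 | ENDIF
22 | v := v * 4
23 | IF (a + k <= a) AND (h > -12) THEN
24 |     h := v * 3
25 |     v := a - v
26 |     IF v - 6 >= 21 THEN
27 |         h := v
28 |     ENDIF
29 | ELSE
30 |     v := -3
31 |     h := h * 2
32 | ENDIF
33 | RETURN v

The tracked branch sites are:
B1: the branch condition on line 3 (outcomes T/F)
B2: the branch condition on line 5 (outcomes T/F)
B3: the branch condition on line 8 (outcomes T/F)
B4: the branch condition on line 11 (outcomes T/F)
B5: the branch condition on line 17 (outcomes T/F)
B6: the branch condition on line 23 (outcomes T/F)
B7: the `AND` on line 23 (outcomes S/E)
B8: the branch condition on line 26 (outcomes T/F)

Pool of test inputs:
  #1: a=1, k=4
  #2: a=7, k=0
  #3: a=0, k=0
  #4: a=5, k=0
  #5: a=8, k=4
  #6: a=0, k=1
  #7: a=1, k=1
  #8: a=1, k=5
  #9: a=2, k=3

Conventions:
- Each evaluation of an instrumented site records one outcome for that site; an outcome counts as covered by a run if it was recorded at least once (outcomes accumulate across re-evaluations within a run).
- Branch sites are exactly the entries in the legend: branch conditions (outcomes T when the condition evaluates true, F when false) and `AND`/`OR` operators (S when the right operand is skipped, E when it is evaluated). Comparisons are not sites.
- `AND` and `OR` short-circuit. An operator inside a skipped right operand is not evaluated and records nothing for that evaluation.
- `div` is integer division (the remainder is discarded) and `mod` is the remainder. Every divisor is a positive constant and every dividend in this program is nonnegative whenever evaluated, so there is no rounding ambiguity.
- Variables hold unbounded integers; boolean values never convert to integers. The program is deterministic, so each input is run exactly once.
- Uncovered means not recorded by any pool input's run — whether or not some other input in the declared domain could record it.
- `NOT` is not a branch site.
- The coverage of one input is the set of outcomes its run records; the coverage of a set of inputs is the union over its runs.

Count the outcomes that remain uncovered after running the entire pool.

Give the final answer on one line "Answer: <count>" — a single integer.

input #1, a=1, k=4: events B1->T, B2->T, B5->T, B7->S, B6->F; outcomes B1=T, B2=T, B5=T, B6=F, B7=S
input #2, a=7, k=0: events B1->F, B3->F, B5->F, B7->E, B6->T, B8->T; outcomes B1=F, B3=F, B5=F, B6=T, B7=E, B8=T
input #3, a=0, k=0: events B1->F, B3->T, B4->T, B5->F, B7->E, B6->T, B8->F; outcomes B1=F, B3=T, B4=T, B5=F, B6=T, B7=E, B8=F
input #4, a=5, k=0: events B1->F, B3->F, B5->F, B7->E, B6->T, B8->T; outcomes B1=F, B3=F, B5=F, B6=T, B7=E, B8=T
input #5, a=8, k=4: events B1->T, B2->F, B5->T, B7->S, B6->F; outcomes B1=T, B2=F, B5=T, B6=F, B7=S
input #6, a=0, k=1: events B1->T, B2->T, B5->T, B7->S, B6->F; outcomes B1=T, B2=T, B5=T, B6=F, B7=S
input #7, a=1, k=1: events B1->T, B2->T, B5->T, B7->S, B6->F; outcomes B1=T, B2=T, B5=T, B6=F, B7=S
input #8, a=1, k=5: events B1->T, B2->T, B5->T, B7->S, B6->F; outcomes B1=T, B2=T, B5=T, B6=F, B7=S
input #9, a=2, k=3: events B1->T, B2->T, B5->T, B7->S, B6->F; outcomes B1=T, B2=T, B5=T, B6=F, B7=S
union over the pool: B1=T, B1=F, B2=T, B2=F, B3=T, B3=F, B4=T, B5=T, B5=F, B6=T, B6=F, B7=S, B7=E, B8=T, B8=F
uncovered (1 of 16): B4=F

Answer: 1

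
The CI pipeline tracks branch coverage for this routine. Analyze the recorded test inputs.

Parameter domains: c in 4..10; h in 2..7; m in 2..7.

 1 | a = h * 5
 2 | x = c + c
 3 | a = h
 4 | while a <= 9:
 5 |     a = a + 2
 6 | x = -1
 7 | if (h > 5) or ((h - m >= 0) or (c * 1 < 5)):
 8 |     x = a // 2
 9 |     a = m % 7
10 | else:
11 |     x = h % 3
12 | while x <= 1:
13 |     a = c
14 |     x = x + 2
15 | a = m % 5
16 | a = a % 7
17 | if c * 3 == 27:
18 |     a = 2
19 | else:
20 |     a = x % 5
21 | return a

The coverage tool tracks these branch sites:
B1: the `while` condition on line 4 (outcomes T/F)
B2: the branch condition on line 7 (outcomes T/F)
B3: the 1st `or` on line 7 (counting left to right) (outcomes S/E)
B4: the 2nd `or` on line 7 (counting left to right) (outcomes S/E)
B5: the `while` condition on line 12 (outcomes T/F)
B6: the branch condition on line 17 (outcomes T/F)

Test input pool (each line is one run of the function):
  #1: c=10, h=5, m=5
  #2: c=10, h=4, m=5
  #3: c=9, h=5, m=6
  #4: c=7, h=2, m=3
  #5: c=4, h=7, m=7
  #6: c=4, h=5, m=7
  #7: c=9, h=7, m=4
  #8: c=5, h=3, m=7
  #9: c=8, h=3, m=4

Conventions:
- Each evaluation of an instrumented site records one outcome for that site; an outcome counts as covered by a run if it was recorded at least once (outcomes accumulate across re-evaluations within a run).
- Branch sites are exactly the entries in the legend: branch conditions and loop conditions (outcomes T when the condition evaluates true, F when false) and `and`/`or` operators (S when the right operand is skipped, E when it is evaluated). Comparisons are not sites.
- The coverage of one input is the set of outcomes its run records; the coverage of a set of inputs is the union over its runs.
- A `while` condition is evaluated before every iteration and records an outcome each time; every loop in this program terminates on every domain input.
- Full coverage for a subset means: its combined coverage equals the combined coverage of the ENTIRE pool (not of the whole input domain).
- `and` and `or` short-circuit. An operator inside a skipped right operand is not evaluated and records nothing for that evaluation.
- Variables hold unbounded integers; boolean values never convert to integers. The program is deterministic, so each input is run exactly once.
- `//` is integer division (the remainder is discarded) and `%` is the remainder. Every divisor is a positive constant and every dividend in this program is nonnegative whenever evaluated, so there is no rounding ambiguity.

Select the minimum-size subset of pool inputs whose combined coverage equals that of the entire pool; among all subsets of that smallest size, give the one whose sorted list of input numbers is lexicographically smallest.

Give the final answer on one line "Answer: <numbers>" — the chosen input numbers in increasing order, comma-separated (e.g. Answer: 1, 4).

input #1 (c=10, h=5, m=5): events B1->T, B1->T, B1->T, B1->F, B3->E, B4->S, B2->T, B5->F, B6->F; covers B1=T, B1=F, B2=T, B3=E, B4=S, B5=F, B6=F
input #2 (c=10, h=4, m=5): events B1->T, B1->T, B1->T, B1->F, B3->E, B4->E, B2->F, B5->T, B5->F, B6->F; covers B1=T, B1=F, B2=F, B3=E, B4=E, B5=T, B5=F, B6=F
input #3 (c=9, h=5, m=6): events B1->T, B1->T, B1->T, B1->F, B3->E, B4->E, B2->F, B5->F, B6->T; covers B1=T, B1=F, B2=F, B3=E, B4=E, B5=F, B6=T
input #4 (c=7, h=2, m=3): events B1->T, B1->T, B1->T, B1->T, B1->F, B3->E, B4->E, B2->F, B5->F, B6->F; covers B1=T, B1=F, B2=F, B3=E, B4=E, B5=F, B6=F
input #5 (c=4, h=7, m=7): events B1->T, B1->T, B1->F, B3->S, B2->T, B5->F, B6->F; covers B1=T, B1=F, B2=T, B3=S, B5=F, B6=F
input #6 (c=4, h=5, m=7): events B1->T, B1->T, B1->T, B1->F, B3->E, B4->E, B2->T, B5->F, B6->F; covers B1=T, B1=F, B2=T, B3=E, B4=E, B5=F, B6=F
input #7 (c=9, h=7, m=4): events B1->T, B1->T, B1->F, B3->S, B2->T, B5->F, B6->T; covers B1=T, B1=F, B2=T, B3=S, B5=F, B6=T
input #8 (c=5, h=3, m=7): events B1->T, B1->T, B1->T, B1->T, B1->F, B3->E, B4->E, B2->F, B5->T, B5->F, B6->F; covers B1=T, B1=F, B2=F, B3=E, B4=E, B5=T, B5=F, B6=F
input #9 (c=8, h=3, m=4): events B1->T, B1->T, B1->T, B1->T, B1->F, B3->E, B4->E, B2->F, B5->T, B5->F, B6->F; covers B1=T, B1=F, B2=F, B3=E, B4=E, B5=T, B5=F, B6=F
together the pool reaches 12 outcomes: B1=T, B1=F, B2=T, B2=F, B3=S, B3=E, B4=S, B4=E, B5=T, B5=F, B6=T, B6=F
checked all size-1 subsets: none covers 12 outcomes (max 8/12)
checked all size-2 subsets: none covers 12 outcomes (max 11/12)
at size 3, {1, 2, 7} reaches all 12 outcomes; every lexicographically earlier size-3 subset fails

Answer: 1, 2, 7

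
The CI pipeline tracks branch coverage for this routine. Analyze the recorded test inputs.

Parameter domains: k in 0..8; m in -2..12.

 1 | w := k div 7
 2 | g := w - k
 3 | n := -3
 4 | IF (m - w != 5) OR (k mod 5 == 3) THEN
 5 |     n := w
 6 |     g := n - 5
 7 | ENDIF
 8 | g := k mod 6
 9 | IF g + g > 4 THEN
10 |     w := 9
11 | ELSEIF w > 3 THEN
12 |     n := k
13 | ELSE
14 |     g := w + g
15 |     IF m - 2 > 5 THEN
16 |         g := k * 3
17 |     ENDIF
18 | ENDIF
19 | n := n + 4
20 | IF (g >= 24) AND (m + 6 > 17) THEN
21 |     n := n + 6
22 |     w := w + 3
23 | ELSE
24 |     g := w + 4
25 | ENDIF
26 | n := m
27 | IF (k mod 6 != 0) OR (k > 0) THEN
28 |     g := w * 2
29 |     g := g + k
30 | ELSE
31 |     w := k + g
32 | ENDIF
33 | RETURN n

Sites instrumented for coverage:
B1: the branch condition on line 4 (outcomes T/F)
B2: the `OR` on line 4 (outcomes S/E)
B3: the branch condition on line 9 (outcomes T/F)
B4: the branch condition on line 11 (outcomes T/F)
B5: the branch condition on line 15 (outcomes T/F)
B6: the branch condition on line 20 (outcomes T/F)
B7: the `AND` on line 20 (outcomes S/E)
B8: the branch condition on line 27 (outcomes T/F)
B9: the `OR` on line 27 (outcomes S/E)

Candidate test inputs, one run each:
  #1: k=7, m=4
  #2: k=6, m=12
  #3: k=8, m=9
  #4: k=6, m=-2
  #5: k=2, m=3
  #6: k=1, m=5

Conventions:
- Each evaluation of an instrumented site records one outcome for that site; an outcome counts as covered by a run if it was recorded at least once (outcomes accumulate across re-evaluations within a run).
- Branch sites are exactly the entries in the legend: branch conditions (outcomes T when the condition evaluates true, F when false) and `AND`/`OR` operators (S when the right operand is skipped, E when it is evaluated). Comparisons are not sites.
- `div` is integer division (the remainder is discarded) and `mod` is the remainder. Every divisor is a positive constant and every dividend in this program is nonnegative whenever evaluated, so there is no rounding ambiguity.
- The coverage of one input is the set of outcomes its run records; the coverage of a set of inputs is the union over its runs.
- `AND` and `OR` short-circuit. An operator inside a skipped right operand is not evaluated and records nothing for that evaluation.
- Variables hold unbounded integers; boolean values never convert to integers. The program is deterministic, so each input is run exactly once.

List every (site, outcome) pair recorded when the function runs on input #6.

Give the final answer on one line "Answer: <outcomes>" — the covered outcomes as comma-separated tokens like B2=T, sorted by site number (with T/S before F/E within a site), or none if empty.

Running input #6 (k=1, m=5), event by event:
  B2->E, B1->F, B3->F, B4->F, B5->F, B7->S, B6->F, B9->S, B8->T
collecting distinct outcomes: B1=F, B2=E, B3=F, B4=F, B5=F, B6=F, B7=S, B8=T, B9=S

Answer: B1=F, B2=E, B3=F, B4=F, B5=F, B6=F, B7=S, B8=T, B9=S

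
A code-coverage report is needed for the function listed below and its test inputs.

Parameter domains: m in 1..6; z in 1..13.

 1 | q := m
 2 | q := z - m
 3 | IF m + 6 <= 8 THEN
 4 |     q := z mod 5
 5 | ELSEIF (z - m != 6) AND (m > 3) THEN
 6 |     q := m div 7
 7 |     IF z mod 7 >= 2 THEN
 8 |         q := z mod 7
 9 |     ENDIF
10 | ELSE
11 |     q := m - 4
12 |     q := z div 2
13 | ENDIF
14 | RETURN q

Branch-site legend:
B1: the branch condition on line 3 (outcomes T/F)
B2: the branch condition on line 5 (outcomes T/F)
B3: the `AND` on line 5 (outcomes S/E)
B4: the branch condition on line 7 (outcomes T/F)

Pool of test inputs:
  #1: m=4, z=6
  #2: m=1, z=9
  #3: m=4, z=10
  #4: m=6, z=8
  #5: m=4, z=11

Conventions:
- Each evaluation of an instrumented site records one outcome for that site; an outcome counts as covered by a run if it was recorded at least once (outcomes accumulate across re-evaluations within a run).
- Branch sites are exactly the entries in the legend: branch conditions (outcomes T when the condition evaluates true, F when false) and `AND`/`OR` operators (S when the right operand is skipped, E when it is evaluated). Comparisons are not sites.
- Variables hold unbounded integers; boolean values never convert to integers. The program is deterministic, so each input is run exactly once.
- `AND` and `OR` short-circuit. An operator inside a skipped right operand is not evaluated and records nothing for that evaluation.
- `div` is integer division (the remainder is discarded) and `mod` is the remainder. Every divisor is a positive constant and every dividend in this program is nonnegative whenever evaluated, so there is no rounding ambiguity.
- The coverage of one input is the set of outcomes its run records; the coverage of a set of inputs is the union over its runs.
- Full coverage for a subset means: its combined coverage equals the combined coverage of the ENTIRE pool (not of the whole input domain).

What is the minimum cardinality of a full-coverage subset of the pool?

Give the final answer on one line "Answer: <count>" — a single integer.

input #1, m=4, z=6: events B1->F, B3->E, B2->T, B4->T; outcomes B1=F, B2=T, B3=E, B4=T
input #2, m=1, z=9: events B1->T; outcomes B1=T
input #3, m=4, z=10: events B1->F, B3->S, B2->F; outcomes B1=F, B2=F, B3=S
input #4, m=6, z=8: events B1->F, B3->E, B2->T, B4->F; outcomes B1=F, B2=T, B3=E, B4=F
input #5, m=4, z=11: events B1->F, B3->E, B2->T, B4->T; outcomes B1=F, B2=T, B3=E, B4=T
union over all inputs: B1=T, B1=F, B2=T, B2=F, B3=S, B3=E, B4=T, B4=F (8 outcomes)
checked all size-1 subsets: none covers 8 outcomes (max 4/8)
checked all size-2 subsets: none covers 8 outcomes (max 6/8)
checked all size-3 subsets: none covers 8 outcomes (max 7/8)
size 4: inputs {1, 2, 3, 4} cover all 8 outcomes, and no lexicographically smaller subset of this size does

Answer: 4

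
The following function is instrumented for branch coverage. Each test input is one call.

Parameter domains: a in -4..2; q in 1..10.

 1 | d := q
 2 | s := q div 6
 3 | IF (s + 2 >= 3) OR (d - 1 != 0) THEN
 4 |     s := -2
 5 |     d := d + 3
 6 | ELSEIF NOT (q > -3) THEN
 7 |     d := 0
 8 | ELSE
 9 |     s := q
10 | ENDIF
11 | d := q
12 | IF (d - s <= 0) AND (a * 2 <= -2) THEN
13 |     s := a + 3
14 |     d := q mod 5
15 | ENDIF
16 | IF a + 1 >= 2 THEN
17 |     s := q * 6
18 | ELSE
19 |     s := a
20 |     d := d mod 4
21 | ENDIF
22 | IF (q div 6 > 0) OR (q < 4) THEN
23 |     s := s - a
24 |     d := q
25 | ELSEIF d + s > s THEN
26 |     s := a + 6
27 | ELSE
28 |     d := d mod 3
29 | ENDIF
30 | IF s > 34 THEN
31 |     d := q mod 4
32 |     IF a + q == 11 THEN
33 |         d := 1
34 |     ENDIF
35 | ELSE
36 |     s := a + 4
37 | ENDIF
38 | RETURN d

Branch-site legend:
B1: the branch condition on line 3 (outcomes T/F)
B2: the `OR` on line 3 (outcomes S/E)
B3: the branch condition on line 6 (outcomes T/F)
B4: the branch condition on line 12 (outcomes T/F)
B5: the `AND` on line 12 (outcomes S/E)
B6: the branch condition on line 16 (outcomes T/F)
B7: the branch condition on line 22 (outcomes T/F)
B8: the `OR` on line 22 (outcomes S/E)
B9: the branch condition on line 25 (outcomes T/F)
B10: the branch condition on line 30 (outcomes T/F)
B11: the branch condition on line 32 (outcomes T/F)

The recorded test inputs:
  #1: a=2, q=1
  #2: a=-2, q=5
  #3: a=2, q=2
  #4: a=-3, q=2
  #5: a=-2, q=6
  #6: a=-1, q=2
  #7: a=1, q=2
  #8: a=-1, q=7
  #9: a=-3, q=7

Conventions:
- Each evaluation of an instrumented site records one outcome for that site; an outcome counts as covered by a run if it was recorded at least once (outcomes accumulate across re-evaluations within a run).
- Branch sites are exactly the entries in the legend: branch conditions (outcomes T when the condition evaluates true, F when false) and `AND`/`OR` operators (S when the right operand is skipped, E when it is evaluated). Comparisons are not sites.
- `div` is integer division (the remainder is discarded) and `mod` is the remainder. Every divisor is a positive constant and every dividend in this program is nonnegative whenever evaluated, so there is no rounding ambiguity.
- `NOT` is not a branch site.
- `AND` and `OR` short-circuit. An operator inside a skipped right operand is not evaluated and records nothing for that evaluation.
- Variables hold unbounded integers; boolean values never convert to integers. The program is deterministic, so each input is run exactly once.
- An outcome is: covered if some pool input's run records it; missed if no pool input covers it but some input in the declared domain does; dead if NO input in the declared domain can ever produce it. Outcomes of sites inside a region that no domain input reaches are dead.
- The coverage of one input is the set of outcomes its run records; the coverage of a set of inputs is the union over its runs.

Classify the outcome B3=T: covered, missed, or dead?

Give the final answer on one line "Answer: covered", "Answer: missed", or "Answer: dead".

no pool input records B3=T
checking all 70 inputs in the declared domain: B3=T is never recorded -> dead

Answer: dead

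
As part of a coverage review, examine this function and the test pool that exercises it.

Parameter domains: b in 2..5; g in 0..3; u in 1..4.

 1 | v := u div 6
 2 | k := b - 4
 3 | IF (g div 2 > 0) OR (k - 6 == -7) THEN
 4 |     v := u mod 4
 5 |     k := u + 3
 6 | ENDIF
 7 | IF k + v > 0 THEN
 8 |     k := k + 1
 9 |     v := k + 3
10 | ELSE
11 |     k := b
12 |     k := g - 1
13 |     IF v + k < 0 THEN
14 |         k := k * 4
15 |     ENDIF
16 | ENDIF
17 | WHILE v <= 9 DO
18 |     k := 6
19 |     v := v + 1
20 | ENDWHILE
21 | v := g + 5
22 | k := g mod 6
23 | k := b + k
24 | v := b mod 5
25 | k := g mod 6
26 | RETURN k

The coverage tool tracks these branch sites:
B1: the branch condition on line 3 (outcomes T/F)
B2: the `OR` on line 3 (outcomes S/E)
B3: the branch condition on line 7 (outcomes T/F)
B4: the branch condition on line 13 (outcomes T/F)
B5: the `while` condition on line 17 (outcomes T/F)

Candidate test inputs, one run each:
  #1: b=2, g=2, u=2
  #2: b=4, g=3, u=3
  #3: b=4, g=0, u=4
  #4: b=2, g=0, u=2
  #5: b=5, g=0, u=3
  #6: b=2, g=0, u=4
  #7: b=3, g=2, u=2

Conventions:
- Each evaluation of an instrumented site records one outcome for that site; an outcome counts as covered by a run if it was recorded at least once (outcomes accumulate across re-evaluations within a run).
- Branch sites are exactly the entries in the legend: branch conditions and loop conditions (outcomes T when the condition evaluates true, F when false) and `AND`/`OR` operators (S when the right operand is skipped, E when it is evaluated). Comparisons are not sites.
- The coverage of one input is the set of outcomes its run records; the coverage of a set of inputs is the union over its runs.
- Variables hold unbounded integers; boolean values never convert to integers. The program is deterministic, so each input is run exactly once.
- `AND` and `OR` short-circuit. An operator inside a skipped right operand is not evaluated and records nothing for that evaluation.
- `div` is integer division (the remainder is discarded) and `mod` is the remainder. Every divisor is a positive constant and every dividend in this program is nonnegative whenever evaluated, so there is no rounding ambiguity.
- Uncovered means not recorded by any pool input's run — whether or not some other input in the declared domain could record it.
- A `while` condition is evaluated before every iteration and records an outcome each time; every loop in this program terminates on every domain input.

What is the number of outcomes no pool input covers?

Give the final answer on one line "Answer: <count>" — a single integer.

#1 (b=2, g=2, u=2) -> covered: B1=T, B2=S, B3=T, B5=T, B5=F
#2 (b=4, g=3, u=3) -> covered: B1=T, B2=S, B3=T, B5=F
#3 (b=4, g=0, u=4) -> covered: B1=F, B2=E, B3=F, B4=T, B5=T, B5=F
#4 (b=2, g=0, u=2) -> covered: B1=F, B2=E, B3=F, B4=T, B5=T, B5=F
#5 (b=5, g=0, u=3) -> covered: B1=F, B2=E, B3=T, B5=T, B5=F
#6 (b=2, g=0, u=4) -> covered: B1=F, B2=E, B3=F, B4=T, B5=T, B5=F
#7 (b=3, g=2, u=2) -> covered: B1=T, B2=S, B3=T, B5=T, B5=F
union over the pool: B1=T, B1=F, B2=S, B2=E, B3=T, B3=F, B4=T, B5=T, B5=F
uncovered (1 of 10): B4=F

Answer: 1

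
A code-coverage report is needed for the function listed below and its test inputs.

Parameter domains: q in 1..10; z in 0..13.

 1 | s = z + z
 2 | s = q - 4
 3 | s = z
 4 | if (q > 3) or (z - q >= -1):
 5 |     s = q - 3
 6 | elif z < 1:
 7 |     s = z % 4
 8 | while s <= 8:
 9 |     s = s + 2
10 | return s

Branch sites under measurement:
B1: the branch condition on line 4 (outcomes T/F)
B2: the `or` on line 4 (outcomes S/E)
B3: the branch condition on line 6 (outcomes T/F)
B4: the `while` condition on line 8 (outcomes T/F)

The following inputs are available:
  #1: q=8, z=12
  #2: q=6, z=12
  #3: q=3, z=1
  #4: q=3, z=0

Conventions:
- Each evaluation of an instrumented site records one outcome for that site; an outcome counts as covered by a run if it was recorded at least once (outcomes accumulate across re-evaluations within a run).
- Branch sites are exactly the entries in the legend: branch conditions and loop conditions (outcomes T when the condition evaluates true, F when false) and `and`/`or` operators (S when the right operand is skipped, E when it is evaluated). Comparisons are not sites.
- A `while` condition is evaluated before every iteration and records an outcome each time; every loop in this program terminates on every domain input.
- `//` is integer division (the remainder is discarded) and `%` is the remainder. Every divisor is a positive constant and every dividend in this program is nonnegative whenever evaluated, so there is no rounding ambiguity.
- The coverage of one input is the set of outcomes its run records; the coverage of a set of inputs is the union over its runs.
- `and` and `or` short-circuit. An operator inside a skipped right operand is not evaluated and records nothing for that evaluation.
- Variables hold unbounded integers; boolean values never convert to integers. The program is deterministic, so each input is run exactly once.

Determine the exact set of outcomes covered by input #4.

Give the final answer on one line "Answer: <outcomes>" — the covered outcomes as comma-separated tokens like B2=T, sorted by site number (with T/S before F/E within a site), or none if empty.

Running input #4 (q=3, z=0), event by event:
  B2->E, B1->F, B3->T, B4->T, B4->T, B4->T, B4->T, B4->T, B4->F
as a set, this run covers: B1=F, B2=E, B3=T, B4=T, B4=F

Answer: B1=F, B2=E, B3=T, B4=T, B4=F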